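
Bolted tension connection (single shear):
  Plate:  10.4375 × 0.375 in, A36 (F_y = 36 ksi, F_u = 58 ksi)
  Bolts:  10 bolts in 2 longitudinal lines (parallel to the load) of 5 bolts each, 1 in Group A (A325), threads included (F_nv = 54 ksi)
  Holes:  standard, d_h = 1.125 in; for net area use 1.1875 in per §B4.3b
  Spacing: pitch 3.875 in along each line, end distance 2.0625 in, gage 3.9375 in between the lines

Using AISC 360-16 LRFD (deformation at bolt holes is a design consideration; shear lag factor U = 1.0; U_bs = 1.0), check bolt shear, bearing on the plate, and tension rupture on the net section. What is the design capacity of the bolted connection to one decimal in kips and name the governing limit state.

131.5 kips (net-section rupture governs)

Bolt shear: A_b = π(1)²/4 = 0.7854 in². φR_n = 0.75 × 54 × 0.7854 × 10 × 1 = 318.1 kips.
Bearing (0.375 in plate, F_u = 58 ksi): end bolts L_c = 2.0625 − 1.125/2 = 1.5, R_n = min(1.2×1.5×0.375×58, 2.4×1×0.375×58) = 39.15 kips/bolt; interior L_c = 3.875 − 1.125 = 2.75, R_n = 52.2 kips/bolt. φR_n = 0.75 × (2×39.15 + 8×52.2) = 371.9 kips.
Tension rupture (net): A_n = (10.4375 − 2×1.1875)×0.375 = 3.0234 in² (U = 1.0, A_e = A_n). φR_n = 0.75 × 58 × 3.0234 = 131.5 kips.
Governing: min(318.1, 371.9, 131.5) = 131.5 kips → net-section rupture.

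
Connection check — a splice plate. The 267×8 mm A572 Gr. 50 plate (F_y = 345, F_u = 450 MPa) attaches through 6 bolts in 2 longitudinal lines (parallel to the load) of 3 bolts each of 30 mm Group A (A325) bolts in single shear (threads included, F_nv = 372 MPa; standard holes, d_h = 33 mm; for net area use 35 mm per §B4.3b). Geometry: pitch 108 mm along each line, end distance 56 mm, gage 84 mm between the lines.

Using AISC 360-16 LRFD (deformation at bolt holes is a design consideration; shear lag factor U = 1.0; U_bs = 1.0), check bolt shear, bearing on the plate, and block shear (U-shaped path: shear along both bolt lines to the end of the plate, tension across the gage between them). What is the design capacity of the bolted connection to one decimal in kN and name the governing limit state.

730.1 kN (block shear governs)

Bolt shear: A_b = π(30)²/4 = 706.86 mm². φR_n = 0.75 × 372 × 706.86 × 6 × 1 = 1183.3 kN.
Bearing (8 mm plate, F_u = 450 MPa): end bolts L_c = 56 − 33/2 = 39.5, R_n = min(1.2×39.5×8×450, 2.4×30×8×450) = 170.64 kN/bolt; interior L_c = 108 − 33 = 75, R_n = 259.2 kN/bolt. φR_n = 0.75 × (2×170.64 + 4×259.2) = 1033.6 kN.
Block shear: shear path 2×[56+2×108] = 2×272 mm, A_gv = 4352, A_nv = 2×(272 − 2.5×35)×8 = 2952 mm²; tension across gage: (84 − 1×35)×8 = 392 mm². R_n = min(0.6×450×2952, 0.6×345×4352) + 1.0×450×392 = min(797.04, 900.86) + 176.4 = 973.44 kN. φR_n = 0.75 × 973.44 = 730.1 kN.
Governing: min(1183.3, 1033.6, 730.1) = 730.1 kN → block shear.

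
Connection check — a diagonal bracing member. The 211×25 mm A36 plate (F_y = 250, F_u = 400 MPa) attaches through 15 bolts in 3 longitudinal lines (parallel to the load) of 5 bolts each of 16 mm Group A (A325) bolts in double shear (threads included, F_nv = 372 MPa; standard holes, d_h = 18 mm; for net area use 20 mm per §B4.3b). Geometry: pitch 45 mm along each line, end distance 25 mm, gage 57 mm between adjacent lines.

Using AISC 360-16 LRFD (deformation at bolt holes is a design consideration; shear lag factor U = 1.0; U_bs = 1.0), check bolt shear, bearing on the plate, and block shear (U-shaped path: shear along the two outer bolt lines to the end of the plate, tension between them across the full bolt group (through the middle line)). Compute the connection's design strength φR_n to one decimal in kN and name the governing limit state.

1590.0 kN (block shear governs)

Bolt shear: A_b = π(16)²/4 = 201.06 mm². φR_n = 0.75 × 372 × 201.06 × 15 × 2 = 1682.9 kN.
Bearing (25 mm plate, F_u = 400 MPa): end bolts L_c = 25 − 18/2 = 16, R_n = min(1.2×16×25×400, 2.4×16×25×400) = 192 kN/bolt; interior L_c = 45 − 18 = 27, R_n = 324 kN/bolt. φR_n = 0.75 × (3×192 + 12×324) = 3348.0 kN.
Block shear: shear path 2×[25+4×45] = 2×205 mm, A_gv = 10250, A_nv = 2×(205 − 4.5×20)×25 = 5750 mm²; tension across gage: (114 − 2×20)×25 = 1850 mm². R_n = min(0.6×400×5750, 0.6×250×10250) + 1.0×400×1850 = min(1380, 1537.5) + 740 = 2120 kN. φR_n = 0.75 × 2120 = 1590.0 kN.
Governing: min(1682.9, 3348.0, 1590.0) = 1590.0 kN → block shear.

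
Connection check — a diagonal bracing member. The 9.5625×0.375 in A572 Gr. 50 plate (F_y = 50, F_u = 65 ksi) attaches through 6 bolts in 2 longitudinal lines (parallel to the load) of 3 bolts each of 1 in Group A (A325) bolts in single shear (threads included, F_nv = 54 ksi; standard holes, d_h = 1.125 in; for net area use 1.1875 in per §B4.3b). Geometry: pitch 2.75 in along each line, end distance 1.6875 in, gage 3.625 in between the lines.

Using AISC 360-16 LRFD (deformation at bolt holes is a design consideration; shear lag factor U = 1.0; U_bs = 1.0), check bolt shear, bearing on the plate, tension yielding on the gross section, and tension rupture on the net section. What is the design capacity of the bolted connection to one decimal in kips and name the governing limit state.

131.4 kips (net-section rupture governs)

Bolt shear: A_b = π(1)²/4 = 0.7854 in². φR_n = 0.75 × 54 × 0.7854 × 6 × 1 = 190.9 kips.
Bearing (0.375 in plate, F_u = 65 ksi): end bolts L_c = 1.6875 − 1.125/2 = 1.125, R_n = min(1.2×1.125×0.375×65, 2.4×1×0.375×65) = 32.906 kips/bolt; interior L_c = 2.75 − 1.125 = 1.625, R_n = 47.531 kips/bolt. φR_n = 0.75 × (2×32.906 + 4×47.531) = 192.0 kips.
Tension yield (gross): A_g = 9.5625×0.375 = 3.5859 in². φR_n = 0.90 × 50 × 3.5859 = 161.4 kips.
Tension rupture (net): A_n = (9.5625 − 2×1.1875)×0.375 = 2.6953 in² (U = 1.0, A_e = A_n). φR_n = 0.75 × 65 × 2.6953 = 131.4 kips.
Governing: min(190.9, 192.0, 161.4, 131.4) = 131.4 kips → net-section rupture.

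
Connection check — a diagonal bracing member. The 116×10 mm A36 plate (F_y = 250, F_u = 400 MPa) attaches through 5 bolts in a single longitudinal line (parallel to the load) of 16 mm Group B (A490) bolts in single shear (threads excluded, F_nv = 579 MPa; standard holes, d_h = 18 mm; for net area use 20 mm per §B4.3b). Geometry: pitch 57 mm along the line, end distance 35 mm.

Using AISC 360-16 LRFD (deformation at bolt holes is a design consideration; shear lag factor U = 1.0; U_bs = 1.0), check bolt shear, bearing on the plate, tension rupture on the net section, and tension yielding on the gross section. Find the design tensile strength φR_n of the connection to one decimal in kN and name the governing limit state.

261.0 kN (gross-section yield governs)

Bolt shear: A_b = π(16)²/4 = 201.06 mm². φR_n = 0.75 × 579 × 201.06 × 5 × 1 = 436.6 kN.
Bearing (10 mm plate, F_u = 400 MPa): end bolts L_c = 35 − 18/2 = 26, R_n = min(1.2×26×10×400, 2.4×16×10×400) = 124.8 kN/bolt; interior L_c = 57 − 18 = 39, R_n = 153.6 kN/bolt. φR_n = 0.75 × (1×124.8 + 4×153.6) = 554.4 kN.
Tension rupture (net): A_n = (116 − 1×20)×10 = 960 mm² (U = 1.0, A_e = A_n). φR_n = 0.75 × 400 × 960 = 288.0 kN.
Tension yield (gross): A_g = 116×10 = 1160 mm². φR_n = 0.90 × 250 × 1160 = 261.0 kN.
Governing: min(436.6, 554.4, 288.0, 261.0) = 261.0 kN → gross-section yield.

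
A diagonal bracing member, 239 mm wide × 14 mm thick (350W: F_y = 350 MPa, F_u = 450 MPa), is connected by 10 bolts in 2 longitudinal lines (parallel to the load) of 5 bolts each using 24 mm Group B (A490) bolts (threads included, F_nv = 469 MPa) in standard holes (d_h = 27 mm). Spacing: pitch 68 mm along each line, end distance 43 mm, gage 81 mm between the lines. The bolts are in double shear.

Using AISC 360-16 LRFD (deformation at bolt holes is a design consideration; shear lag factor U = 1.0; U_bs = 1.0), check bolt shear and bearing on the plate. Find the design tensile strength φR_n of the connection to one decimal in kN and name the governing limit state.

Bolt shear: A_b = π(24)²/4 = 452.39 mm². φR_n = 0.75 × 469 × 452.39 × 10 × 2 = 3182.6 kN.
Bearing (14 mm plate, F_u = 450 MPa): end bolts L_c = 43 − 27/2 = 29.5, R_n = min(1.2×29.5×14×450, 2.4×24×14×450) = 223.02 kN/bolt; interior L_c = 68 − 27 = 41, R_n = 309.96 kN/bolt. φR_n = 0.75 × (2×223.02 + 8×309.96) = 2194.3 kN.
Governing: min(3182.6, 2194.3) = 2194.3 kN → bearing.

2194.3 kN (bearing governs)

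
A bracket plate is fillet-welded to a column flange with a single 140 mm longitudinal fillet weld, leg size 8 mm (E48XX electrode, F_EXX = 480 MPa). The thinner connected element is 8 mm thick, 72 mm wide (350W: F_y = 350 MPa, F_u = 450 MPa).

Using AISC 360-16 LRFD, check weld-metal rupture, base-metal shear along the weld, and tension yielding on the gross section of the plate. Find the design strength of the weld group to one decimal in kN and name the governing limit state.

171.0 kN (weld metal governs)

Weld metal: throat = 0.707×8 = 5.656 mm, L = 140 mm. φR_n = 0.75 × 0.6 × 480 × 5.656 × 140 = 171.0 kN.
Base metal shear (8 mm plate): yield φR_n = 1.0×0.6×350×8×140 = 235.2 kN; rupture φR_n = 0.75×0.6×450×8×140 = 226.8 kN; take 226.8 kN (rupture).
Tension yield (gross): A_g = 72×8 = 576 mm². φR_n = 0.90 × 350 × 576 = 181.4 kN.
Governing: min(171.0, 226.8, 181.4) = 171.0 kN → weld metal.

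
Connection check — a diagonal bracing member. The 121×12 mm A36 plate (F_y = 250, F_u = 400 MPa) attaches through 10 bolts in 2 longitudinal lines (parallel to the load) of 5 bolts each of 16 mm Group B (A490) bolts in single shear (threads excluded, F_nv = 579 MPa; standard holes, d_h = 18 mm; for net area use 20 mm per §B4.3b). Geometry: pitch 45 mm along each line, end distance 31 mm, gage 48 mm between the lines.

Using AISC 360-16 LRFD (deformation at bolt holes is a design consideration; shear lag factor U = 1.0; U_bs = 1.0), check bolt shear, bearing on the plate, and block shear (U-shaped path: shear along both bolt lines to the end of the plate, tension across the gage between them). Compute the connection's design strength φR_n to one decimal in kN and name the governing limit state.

623.5 kN (block shear governs)

Bolt shear: A_b = π(16)²/4 = 201.06 mm². φR_n = 0.75 × 579 × 201.06 × 10 × 1 = 873.1 kN.
Bearing (12 mm plate, F_u = 400 MPa): end bolts L_c = 31 − 18/2 = 22, R_n = min(1.2×22×12×400, 2.4×16×12×400) = 126.72 kN/bolt; interior L_c = 45 − 18 = 27, R_n = 155.52 kN/bolt. φR_n = 0.75 × (2×126.72 + 8×155.52) = 1123.2 kN.
Block shear: shear path 2×[31+4×45] = 2×211 mm, A_gv = 5064, A_nv = 2×(211 − 4.5×20)×12 = 2904 mm²; tension across gage: (48 − 1×20)×12 = 336 mm². R_n = min(0.6×400×2904, 0.6×250×5064) + 1.0×400×336 = min(696.96, 759.6) + 134.4 = 831.36 kN. φR_n = 0.75 × 831.36 = 623.5 kN.
Governing: min(873.1, 1123.2, 623.5) = 623.5 kN → block shear.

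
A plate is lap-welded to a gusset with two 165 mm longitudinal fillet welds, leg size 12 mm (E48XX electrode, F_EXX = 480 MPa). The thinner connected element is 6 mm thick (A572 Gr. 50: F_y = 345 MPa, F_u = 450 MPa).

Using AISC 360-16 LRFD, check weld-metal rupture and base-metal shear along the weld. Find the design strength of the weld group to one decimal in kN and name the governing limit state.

Weld metal: throat = 0.707×12 = 8.484 mm, L = 2×165 = 330 mm. φR_n = 0.75 × 0.6 × 480 × 8.484 × 330 = 604.7 kN.
Base metal shear (6 mm plate): yield φR_n = 1.0×0.6×345×6×330 = 409.9 kN; rupture φR_n = 0.75×0.6×450×6×330 = 401.0 kN; take 401.0 kN (rupture).
Governing: min(604.7, 401.0) = 401.0 kN → base-metal shear.

401.0 kN (base-metal shear governs)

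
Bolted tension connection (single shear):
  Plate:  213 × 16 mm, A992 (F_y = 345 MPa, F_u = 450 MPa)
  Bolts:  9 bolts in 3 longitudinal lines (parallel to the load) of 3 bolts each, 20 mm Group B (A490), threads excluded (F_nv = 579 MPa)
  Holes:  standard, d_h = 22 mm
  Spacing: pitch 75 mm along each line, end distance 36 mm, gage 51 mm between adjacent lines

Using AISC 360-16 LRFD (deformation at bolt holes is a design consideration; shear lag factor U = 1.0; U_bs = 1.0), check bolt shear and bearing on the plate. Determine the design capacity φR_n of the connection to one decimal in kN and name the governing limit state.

Bolt shear: A_b = π(20)²/4 = 314.16 mm². φR_n = 0.75 × 579 × 314.16 × 9 × 1 = 1227.8 kN.
Bearing (16 mm plate, F_u = 450 MPa): end bolts L_c = 36 − 22/2 = 25, R_n = min(1.2×25×16×450, 2.4×20×16×450) = 216 kN/bolt; interior L_c = 75 − 22 = 53, R_n = 345.6 kN/bolt. φR_n = 0.75 × (3×216 + 6×345.6) = 2041.2 kN.
Governing: min(1227.8, 2041.2) = 1227.8 kN → bolt shear.

1227.8 kN (bolt shear governs)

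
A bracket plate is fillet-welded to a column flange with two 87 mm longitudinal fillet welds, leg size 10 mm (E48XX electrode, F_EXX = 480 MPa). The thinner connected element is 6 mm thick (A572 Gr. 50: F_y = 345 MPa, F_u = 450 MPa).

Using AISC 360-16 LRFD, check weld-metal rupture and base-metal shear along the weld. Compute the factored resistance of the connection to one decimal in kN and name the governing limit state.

211.4 kN (base-metal shear governs)

Weld metal: throat = 0.707×10 = 7.07 mm, L = 2×87 = 174 mm. φR_n = 0.75 × 0.6 × 480 × 7.07 × 174 = 265.7 kN.
Base metal shear (6 mm plate): yield φR_n = 1.0×0.6×345×6×174 = 216.1 kN; rupture φR_n = 0.75×0.6×450×6×174 = 211.4 kN; take 211.4 kN (rupture).
Governing: min(265.7, 211.4) = 211.4 kN → base-metal shear.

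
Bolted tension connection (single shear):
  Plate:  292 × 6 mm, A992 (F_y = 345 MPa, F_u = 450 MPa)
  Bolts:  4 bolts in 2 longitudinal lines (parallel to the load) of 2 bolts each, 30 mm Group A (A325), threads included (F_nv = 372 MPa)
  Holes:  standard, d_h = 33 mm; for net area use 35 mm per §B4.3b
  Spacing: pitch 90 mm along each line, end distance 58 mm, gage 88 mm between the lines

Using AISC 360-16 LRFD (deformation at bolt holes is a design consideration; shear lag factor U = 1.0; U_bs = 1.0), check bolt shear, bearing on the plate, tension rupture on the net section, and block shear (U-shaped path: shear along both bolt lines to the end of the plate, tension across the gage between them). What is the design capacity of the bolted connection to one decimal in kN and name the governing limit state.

339.4 kN (block shear governs)

Bolt shear: A_b = π(30)²/4 = 706.86 mm². φR_n = 0.75 × 372 × 706.86 × 4 × 1 = 788.9 kN.
Bearing (6 mm plate, F_u = 450 MPa): end bolts L_c = 58 − 33/2 = 41.5, R_n = min(1.2×41.5×6×450, 2.4×30×6×450) = 134.46 kN/bolt; interior L_c = 90 − 33 = 57, R_n = 184.68 kN/bolt. φR_n = 0.75 × (2×134.46 + 2×184.68) = 478.7 kN.
Tension rupture (net): A_n = (292 − 2×35)×6 = 1332 mm² (U = 1.0, A_e = A_n). φR_n = 0.75 × 450 × 1332 = 449.6 kN.
Block shear: shear path 2×[58+1×90] = 2×148 mm, A_gv = 1776, A_nv = 2×(148 − 1.5×35)×6 = 1146 mm²; tension across gage: (88 − 1×35)×6 = 318 mm². R_n = min(0.6×450×1146, 0.6×345×1776) + 1.0×450×318 = min(309.42, 367.63) + 143.1 = 452.52 kN. φR_n = 0.75 × 452.52 = 339.4 kN.
Governing: min(788.9, 478.7, 449.6, 339.4) = 339.4 kN → block shear.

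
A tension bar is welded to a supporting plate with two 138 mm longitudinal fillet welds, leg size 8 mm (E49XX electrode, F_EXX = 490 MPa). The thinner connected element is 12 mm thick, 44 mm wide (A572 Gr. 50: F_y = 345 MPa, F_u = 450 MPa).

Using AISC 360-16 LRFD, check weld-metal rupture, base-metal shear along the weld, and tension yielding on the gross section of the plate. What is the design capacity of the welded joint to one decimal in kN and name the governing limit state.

Weld metal: throat = 0.707×8 = 5.656 mm, L = 2×138 = 276 mm. φR_n = 0.75 × 0.6 × 490 × 5.656 × 276 = 344.2 kN.
Base metal shear (12 mm plate): yield φR_n = 1.0×0.6×345×12×276 = 685.6 kN; rupture φR_n = 0.75×0.6×450×12×276 = 670.7 kN; take 670.7 kN (rupture).
Tension yield (gross): A_g = 44×12 = 528 mm². φR_n = 0.90 × 345 × 528 = 163.9 kN.
Governing: min(344.2, 670.7, 163.9) = 163.9 kN → gross-section yield.

163.9 kN (gross-section yield governs)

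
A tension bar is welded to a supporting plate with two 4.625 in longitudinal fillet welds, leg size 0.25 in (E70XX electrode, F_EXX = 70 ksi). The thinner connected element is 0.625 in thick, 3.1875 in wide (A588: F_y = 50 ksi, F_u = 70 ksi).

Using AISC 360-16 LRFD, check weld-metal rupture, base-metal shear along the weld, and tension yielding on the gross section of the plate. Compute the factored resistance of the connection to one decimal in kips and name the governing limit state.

Weld metal: throat = 0.707×0.25 = 0.17675 in, L = 2×4.625 = 9.25 in. φR_n = 0.75 × 0.6 × 70 × 0.17675 × 9.25 = 51.5 kips.
Base metal shear (0.625 in plate): yield φR_n = 1.0×0.6×50×0.625×9.25 = 173.4 kips; rupture φR_n = 0.75×0.6×70×0.625×9.25 = 182.1 kips; take 173.4 kips (yield).
Tension yield (gross): A_g = 3.1875×0.625 = 1.9922 in². φR_n = 0.90 × 50 × 1.9922 = 89.6 kips.
Governing: min(51.5, 173.4, 89.6) = 51.5 kips → weld metal.

51.5 kips (weld metal governs)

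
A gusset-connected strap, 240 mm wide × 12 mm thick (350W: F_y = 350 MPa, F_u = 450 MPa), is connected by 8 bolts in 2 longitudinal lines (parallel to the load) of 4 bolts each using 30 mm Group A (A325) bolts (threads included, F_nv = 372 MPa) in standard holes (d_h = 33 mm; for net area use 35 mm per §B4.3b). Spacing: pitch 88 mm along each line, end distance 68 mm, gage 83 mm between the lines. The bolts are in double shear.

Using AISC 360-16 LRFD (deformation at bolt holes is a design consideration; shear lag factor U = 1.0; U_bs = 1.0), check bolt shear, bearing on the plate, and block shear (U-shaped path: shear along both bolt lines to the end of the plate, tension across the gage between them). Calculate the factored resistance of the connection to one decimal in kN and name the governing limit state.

Bolt shear: A_b = π(30)²/4 = 706.86 mm². φR_n = 0.75 × 372 × 706.86 × 8 × 2 = 3155.4 kN.
Bearing (12 mm plate, F_u = 450 MPa): end bolts L_c = 68 − 33/2 = 51.5, R_n = min(1.2×51.5×12×450, 2.4×30×12×450) = 333.72 kN/bolt; interior L_c = 88 − 33 = 55, R_n = 356.4 kN/bolt. φR_n = 0.75 × (2×333.72 + 6×356.4) = 2104.4 kN.
Block shear: shear path 2×[68+3×88] = 2×332 mm, A_gv = 7968, A_nv = 2×(332 − 3.5×35)×12 = 5028 mm²; tension across gage: (83 − 1×35)×12 = 576 mm². R_n = min(0.6×450×5028, 0.6×350×7968) + 1.0×450×576 = min(1357.6, 1673.3) + 259.2 = 1616.8 kN. φR_n = 0.75 × 1616.8 = 1212.6 kN.
Governing: min(3155.4, 2104.4, 1212.6) = 1212.6 kN → block shear.

1212.6 kN (block shear governs)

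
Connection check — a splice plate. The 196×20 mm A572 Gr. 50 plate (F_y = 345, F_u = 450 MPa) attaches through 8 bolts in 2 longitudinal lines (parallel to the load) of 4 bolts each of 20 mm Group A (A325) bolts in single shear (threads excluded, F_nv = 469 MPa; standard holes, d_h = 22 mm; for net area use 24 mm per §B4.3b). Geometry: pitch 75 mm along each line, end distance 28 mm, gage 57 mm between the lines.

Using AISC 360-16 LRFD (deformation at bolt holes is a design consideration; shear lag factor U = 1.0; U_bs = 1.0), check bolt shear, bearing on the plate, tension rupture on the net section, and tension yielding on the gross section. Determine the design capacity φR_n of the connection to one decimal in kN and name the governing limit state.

Bolt shear: A_b = π(20)²/4 = 314.16 mm². φR_n = 0.75 × 469 × 314.16 × 8 × 1 = 884.0 kN.
Bearing (20 mm plate, F_u = 450 MPa): end bolts L_c = 28 − 22/2 = 17, R_n = min(1.2×17×20×450, 2.4×20×20×450) = 183.6 kN/bolt; interior L_c = 75 − 22 = 53, R_n = 432 kN/bolt. φR_n = 0.75 × (2×183.6 + 6×432) = 2219.4 kN.
Tension rupture (net): A_n = (196 − 2×24)×20 = 2960 mm² (U = 1.0, A_e = A_n). φR_n = 0.75 × 450 × 2960 = 999.0 kN.
Tension yield (gross): A_g = 196×20 = 3920 mm². φR_n = 0.90 × 345 × 3920 = 1217.2 kN.
Governing: min(884.0, 2219.4, 999.0, 1217.2) = 884.0 kN → bolt shear.

884.0 kN (bolt shear governs)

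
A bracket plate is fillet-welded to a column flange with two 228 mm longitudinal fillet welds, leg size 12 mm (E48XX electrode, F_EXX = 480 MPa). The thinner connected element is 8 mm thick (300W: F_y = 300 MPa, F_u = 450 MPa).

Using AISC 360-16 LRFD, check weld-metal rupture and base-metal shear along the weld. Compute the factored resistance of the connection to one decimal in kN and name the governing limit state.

Weld metal: throat = 0.707×12 = 8.484 mm, L = 2×228 = 456 mm. φR_n = 0.75 × 0.6 × 480 × 8.484 × 456 = 835.6 kN.
Base metal shear (8 mm plate): yield φR_n = 1.0×0.6×300×8×456 = 656.6 kN; rupture φR_n = 0.75×0.6×450×8×456 = 738.7 kN; take 656.6 kN (yield).
Governing: min(835.6, 656.6) = 656.6 kN → base-metal shear.

656.6 kN (base-metal shear governs)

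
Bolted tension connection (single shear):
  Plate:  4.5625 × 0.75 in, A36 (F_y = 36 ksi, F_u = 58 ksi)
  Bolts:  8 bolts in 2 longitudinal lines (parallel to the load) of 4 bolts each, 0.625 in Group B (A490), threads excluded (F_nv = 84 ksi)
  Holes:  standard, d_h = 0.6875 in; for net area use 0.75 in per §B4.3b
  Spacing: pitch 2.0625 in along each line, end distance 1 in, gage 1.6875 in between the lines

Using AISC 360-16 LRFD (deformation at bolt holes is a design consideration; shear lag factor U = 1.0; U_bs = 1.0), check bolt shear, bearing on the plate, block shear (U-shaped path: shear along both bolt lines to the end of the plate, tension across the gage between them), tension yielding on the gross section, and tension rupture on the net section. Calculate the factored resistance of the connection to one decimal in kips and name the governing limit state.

99.9 kips (net-section rupture governs)

Bolt shear: A_b = π(0.625)²/4 = 0.3068 in². φR_n = 0.75 × 84 × 0.3068 × 8 × 1 = 154.6 kips.
Bearing (0.75 in plate, F_u = 58 ksi): end bolts L_c = 1 − 0.6875/2 = 0.65625, R_n = min(1.2×0.65625×0.75×58, 2.4×0.625×0.75×58) = 34.256 kips/bolt; interior L_c = 2.0625 − 0.6875 = 1.375, R_n = 65.25 kips/bolt. φR_n = 0.75 × (2×34.256 + 6×65.25) = 345.0 kips.
Block shear: shear path 2×[1+3×2.0625] = 2×7.1875 in, A_gv = 10.781, A_nv = 2×(7.1875 − 3.5×0.75)×0.75 = 6.8438 in²; tension across gage: (1.6875 − 1×0.75)×0.75 = 0.70313 in². R_n = min(0.6×58×6.8438, 0.6×36×10.781) + 1.0×58×0.70313 = min(238.16, 232.87) + 40.782 = 273.65 kips. φR_n = 0.75 × 273.65 = 205.2 kips.
Tension yield (gross): A_g = 4.5625×0.75 = 3.4219 in². φR_n = 0.90 × 36 × 3.4219 = 110.9 kips.
Tension rupture (net): A_n = (4.5625 − 2×0.75)×0.75 = 2.2969 in² (U = 1.0, A_e = A_n). φR_n = 0.75 × 58 × 2.2969 = 99.9 kips.
Governing: min(154.6, 345.0, 205.2, 110.9, 99.9) = 99.9 kips → net-section rupture.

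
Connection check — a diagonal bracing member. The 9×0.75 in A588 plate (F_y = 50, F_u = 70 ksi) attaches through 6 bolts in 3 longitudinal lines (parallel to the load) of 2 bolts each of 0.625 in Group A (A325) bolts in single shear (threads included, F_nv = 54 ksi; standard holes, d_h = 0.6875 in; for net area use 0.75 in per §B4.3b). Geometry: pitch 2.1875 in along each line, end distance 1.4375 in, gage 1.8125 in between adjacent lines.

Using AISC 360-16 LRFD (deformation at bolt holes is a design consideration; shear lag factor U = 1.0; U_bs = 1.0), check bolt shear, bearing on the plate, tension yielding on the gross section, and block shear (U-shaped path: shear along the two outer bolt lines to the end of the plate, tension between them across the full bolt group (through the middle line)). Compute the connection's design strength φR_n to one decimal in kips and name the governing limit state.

74.6 kips (bolt shear governs)

Bolt shear: A_b = π(0.625)²/4 = 0.3068 in². φR_n = 0.75 × 54 × 0.3068 × 6 × 1 = 74.6 kips.
Bearing (0.75 in plate, F_u = 70 ksi): end bolts L_c = 1.4375 − 0.6875/2 = 1.09375, R_n = min(1.2×1.09375×0.75×70, 2.4×0.625×0.75×70) = 68.906 kips/bolt; interior L_c = 2.1875 − 0.6875 = 1.5, R_n = 78.75 kips/bolt. φR_n = 0.75 × (3×68.906 + 3×78.75) = 332.2 kips.
Tension yield (gross): A_g = 9×0.75 = 6.75 in². φR_n = 0.90 × 50 × 6.75 = 303.8 kips.
Block shear: shear path 2×[1.4375+1×2.1875] = 2×3.625 in, A_gv = 5.4375, A_nv = 2×(3.625 − 1.5×0.75)×0.75 = 3.75 in²; tension across gage: (3.625 − 2×0.75)×0.75 = 1.5938 in². R_n = min(0.6×70×3.75, 0.6×50×5.4375) + 1.0×70×1.5938 = min(157.5, 163.13) + 111.57 = 269.07 kips. φR_n = 0.75 × 269.07 = 201.8 kips.
Governing: min(74.6, 332.2, 303.8, 201.8) = 74.6 kips → bolt shear.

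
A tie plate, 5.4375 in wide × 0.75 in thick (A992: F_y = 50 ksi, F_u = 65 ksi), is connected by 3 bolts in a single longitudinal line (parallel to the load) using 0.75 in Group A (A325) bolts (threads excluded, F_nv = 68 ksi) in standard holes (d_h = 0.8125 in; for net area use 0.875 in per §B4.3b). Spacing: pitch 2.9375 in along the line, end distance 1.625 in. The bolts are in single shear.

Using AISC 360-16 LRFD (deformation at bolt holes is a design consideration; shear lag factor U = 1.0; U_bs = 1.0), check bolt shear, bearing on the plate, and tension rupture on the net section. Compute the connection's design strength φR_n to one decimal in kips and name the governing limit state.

67.6 kips (bolt shear governs)

Bolt shear: A_b = π(0.75)²/4 = 0.44179 in². φR_n = 0.75 × 68 × 0.44179 × 3 × 1 = 67.6 kips.
Bearing (0.75 in plate, F_u = 65 ksi): end bolts L_c = 1.625 − 0.8125/2 = 1.21875, R_n = min(1.2×1.21875×0.75×65, 2.4×0.75×0.75×65) = 71.297 kips/bolt; interior L_c = 2.9375 − 0.8125 = 2.125, R_n = 87.75 kips/bolt. φR_n = 0.75 × (1×71.297 + 2×87.75) = 185.1 kips.
Tension rupture (net): A_n = (5.4375 − 1×0.875)×0.75 = 3.4219 in² (U = 1.0, A_e = A_n). φR_n = 0.75 × 65 × 3.4219 = 166.8 kips.
Governing: min(67.6, 185.1, 166.8) = 67.6 kips → bolt shear.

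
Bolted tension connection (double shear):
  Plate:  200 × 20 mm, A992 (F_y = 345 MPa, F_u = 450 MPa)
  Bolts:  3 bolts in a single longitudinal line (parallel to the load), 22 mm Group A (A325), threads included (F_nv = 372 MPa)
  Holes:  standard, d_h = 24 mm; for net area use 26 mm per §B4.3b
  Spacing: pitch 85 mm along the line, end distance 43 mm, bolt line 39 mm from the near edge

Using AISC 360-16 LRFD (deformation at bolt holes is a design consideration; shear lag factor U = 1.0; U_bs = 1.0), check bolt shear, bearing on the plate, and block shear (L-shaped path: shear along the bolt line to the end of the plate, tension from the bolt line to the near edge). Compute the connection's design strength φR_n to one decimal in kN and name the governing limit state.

636.3 kN (bolt shear governs)

Bolt shear: A_b = π(22)²/4 = 380.13 mm². φR_n = 0.75 × 372 × 380.13 × 3 × 2 = 636.3 kN.
Bearing (20 mm plate, F_u = 450 MPa): end bolts L_c = 43 − 24/2 = 31, R_n = min(1.2×31×20×450, 2.4×22×20×450) = 334.8 kN/bolt; interior L_c = 85 − 24 = 61, R_n = 475.2 kN/bolt. φR_n = 0.75 × (1×334.8 + 2×475.2) = 963.9 kN.
Block shear: shear path 1×[43+2×85] = 1×213 mm, A_gv = 4260, A_nv = 1×(213 − 2.5×26)×20 = 2960 mm²; tension to near edge: (39 − 0.5×26)×20 = 520 mm². R_n = min(0.6×450×2960, 0.6×345×4260) + 1.0×450×520 = min(799.2, 881.82) + 234 = 1033.2 kN. φR_n = 0.75 × 1033.2 = 774.9 kN.
Governing: min(636.3, 963.9, 774.9) = 636.3 kN → bolt shear.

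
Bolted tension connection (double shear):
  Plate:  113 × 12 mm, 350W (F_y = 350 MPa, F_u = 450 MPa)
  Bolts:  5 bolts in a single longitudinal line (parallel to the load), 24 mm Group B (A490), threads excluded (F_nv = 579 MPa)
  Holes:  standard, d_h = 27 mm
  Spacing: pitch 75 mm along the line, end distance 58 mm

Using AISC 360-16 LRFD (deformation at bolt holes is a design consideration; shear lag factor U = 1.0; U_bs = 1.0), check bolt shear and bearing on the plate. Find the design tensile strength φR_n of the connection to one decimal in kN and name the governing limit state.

Bolt shear: A_b = π(24)²/4 = 452.39 mm². φR_n = 0.75 × 579 × 452.39 × 5 × 2 = 1964.5 kN.
Bearing (12 mm plate, F_u = 450 MPa): end bolts L_c = 58 − 27/2 = 44.5, R_n = min(1.2×44.5×12×450, 2.4×24×12×450) = 288.36 kN/bolt; interior L_c = 75 − 27 = 48, R_n = 311.04 kN/bolt. φR_n = 0.75 × (1×288.36 + 4×311.04) = 1149.4 kN.
Governing: min(1964.5, 1149.4) = 1149.4 kN → bearing.

1149.4 kN (bearing governs)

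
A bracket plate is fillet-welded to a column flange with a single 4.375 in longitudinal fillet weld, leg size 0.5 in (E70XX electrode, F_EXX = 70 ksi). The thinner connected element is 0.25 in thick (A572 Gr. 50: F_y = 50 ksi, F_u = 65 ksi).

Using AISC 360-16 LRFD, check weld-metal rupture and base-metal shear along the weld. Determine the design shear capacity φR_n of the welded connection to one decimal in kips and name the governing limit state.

32.0 kips (base-metal shear governs)

Weld metal: throat = 0.707×0.5 = 0.3535 in, L = 4.375 in. φR_n = 0.75 × 0.6 × 70 × 0.3535 × 4.375 = 48.7 kips.
Base metal shear (0.25 in plate): yield φR_n = 1.0×0.6×50×0.25×4.375 = 32.8 kips; rupture φR_n = 0.75×0.6×65×0.25×4.375 = 32.0 kips; take 32.0 kips (rupture).
Governing: min(48.7, 32.0) = 32.0 kips → base-metal shear.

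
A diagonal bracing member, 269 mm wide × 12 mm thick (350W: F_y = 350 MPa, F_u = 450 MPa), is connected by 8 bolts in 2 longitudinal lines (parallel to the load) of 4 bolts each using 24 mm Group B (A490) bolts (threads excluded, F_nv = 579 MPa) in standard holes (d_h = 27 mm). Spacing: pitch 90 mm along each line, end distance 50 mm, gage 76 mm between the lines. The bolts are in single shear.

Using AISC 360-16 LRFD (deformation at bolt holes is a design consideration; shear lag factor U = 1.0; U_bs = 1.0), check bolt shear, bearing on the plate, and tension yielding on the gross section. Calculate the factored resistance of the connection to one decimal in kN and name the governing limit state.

Bolt shear: A_b = π(24)²/4 = 452.39 mm². φR_n = 0.75 × 579 × 452.39 × 8 × 1 = 1571.6 kN.
Bearing (12 mm plate, F_u = 450 MPa): end bolts L_c = 50 − 27/2 = 36.5, R_n = min(1.2×36.5×12×450, 2.4×24×12×450) = 236.52 kN/bolt; interior L_c = 90 − 27 = 63, R_n = 311.04 kN/bolt. φR_n = 0.75 × (2×236.52 + 6×311.04) = 1754.5 kN.
Tension yield (gross): A_g = 269×12 = 3228 mm². φR_n = 0.90 × 350 × 3228 = 1016.8 kN.
Governing: min(1571.6, 1754.5, 1016.8) = 1016.8 kN → gross-section yield.

1016.8 kN (gross-section yield governs)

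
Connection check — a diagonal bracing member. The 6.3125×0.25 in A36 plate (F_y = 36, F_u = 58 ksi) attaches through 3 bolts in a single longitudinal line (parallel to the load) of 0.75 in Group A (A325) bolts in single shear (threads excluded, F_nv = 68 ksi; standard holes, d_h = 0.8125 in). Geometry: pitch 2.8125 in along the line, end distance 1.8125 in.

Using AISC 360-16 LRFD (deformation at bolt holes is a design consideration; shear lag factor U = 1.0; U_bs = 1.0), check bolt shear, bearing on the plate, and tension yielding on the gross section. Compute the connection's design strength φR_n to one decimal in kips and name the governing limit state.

51.1 kips (gross-section yield governs)

Bolt shear: A_b = π(0.75)²/4 = 0.44179 in². φR_n = 0.75 × 68 × 0.44179 × 3 × 1 = 67.6 kips.
Bearing (0.25 in plate, F_u = 58 ksi): end bolts L_c = 1.8125 − 0.8125/2 = 1.40625, R_n = min(1.2×1.40625×0.25×58, 2.4×0.75×0.25×58) = 24.469 kips/bolt; interior L_c = 2.8125 − 0.8125 = 2, R_n = 26.1 kips/bolt. φR_n = 0.75 × (1×24.469 + 2×26.1) = 57.5 kips.
Tension yield (gross): A_g = 6.3125×0.25 = 1.5781 in². φR_n = 0.90 × 36 × 1.5781 = 51.1 kips.
Governing: min(67.6, 57.5, 51.1) = 51.1 kips → gross-section yield.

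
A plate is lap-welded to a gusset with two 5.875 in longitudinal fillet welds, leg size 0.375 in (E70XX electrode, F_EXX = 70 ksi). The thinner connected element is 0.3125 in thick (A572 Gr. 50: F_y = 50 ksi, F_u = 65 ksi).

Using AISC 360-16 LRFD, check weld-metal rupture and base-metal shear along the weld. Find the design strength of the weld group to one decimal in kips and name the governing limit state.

Weld metal: throat = 0.707×0.375 = 0.26513 in, L = 2×5.875 = 11.75 in. φR_n = 0.75 × 0.6 × 70 × 0.26513 × 11.75 = 98.1 kips.
Base metal shear (0.3125 in plate): yield φR_n = 1.0×0.6×50×0.3125×11.75 = 110.2 kips; rupture φR_n = 0.75×0.6×65×0.3125×11.75 = 107.4 kips; take 107.4 kips (rupture).
Governing: min(98.1, 107.4) = 98.1 kips → weld metal.

98.1 kips (weld metal governs)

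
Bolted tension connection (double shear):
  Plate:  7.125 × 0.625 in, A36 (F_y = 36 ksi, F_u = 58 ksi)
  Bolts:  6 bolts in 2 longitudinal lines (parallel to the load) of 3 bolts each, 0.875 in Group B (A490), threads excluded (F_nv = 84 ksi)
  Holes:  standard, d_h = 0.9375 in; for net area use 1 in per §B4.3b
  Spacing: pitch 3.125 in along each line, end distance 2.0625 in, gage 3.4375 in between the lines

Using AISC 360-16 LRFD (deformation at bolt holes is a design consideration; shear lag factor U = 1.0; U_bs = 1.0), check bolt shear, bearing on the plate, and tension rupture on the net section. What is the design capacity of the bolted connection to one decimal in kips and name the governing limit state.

Bolt shear: A_b = π(0.875)²/4 = 0.60132 in². φR_n = 0.75 × 84 × 0.60132 × 6 × 2 = 454.6 kips.
Bearing (0.625 in plate, F_u = 58 ksi): end bolts L_c = 2.0625 − 0.9375/2 = 1.59375, R_n = min(1.2×1.59375×0.625×58, 2.4×0.875×0.625×58) = 69.328 kips/bolt; interior L_c = 3.125 − 0.9375 = 2.1875, R_n = 76.125 kips/bolt. φR_n = 0.75 × (2×69.328 + 4×76.125) = 332.4 kips.
Tension rupture (net): A_n = (7.125 − 2×1)×0.625 = 3.2031 in² (U = 1.0, A_e = A_n). φR_n = 0.75 × 58 × 3.2031 = 139.3 kips.
Governing: min(454.6, 332.4, 139.3) = 139.3 kips → net-section rupture.

139.3 kips (net-section rupture governs)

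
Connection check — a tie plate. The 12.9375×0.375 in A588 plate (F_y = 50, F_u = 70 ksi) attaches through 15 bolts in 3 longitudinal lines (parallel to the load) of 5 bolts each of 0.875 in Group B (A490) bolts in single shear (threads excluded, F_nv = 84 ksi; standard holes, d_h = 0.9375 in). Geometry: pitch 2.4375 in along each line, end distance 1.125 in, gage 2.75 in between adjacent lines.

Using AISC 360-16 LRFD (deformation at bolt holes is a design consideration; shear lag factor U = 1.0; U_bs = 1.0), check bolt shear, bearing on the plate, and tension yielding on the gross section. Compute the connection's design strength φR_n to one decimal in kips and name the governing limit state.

218.3 kips (gross-section yield governs)

Bolt shear: A_b = π(0.875)²/4 = 0.60132 in². φR_n = 0.75 × 84 × 0.60132 × 15 × 1 = 568.2 kips.
Bearing (0.375 in plate, F_u = 70 ksi): end bolts L_c = 1.125 − 0.9375/2 = 0.65625, R_n = min(1.2×0.65625×0.375×70, 2.4×0.875×0.375×70) = 20.672 kips/bolt; interior L_c = 2.4375 − 0.9375 = 1.5, R_n = 47.25 kips/bolt. φR_n = 0.75 × (3×20.672 + 12×47.25) = 471.8 kips.
Tension yield (gross): A_g = 12.9375×0.375 = 4.8516 in². φR_n = 0.90 × 50 × 4.8516 = 218.3 kips.
Governing: min(568.2, 471.8, 218.3) = 218.3 kips → gross-section yield.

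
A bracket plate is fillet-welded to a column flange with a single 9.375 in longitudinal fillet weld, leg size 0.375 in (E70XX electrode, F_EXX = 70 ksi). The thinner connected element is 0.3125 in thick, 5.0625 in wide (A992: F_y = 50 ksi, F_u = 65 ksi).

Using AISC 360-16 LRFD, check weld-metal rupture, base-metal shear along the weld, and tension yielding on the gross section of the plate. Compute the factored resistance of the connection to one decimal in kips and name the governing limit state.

Weld metal: throat = 0.707×0.375 = 0.26513 in, L = 9.375 in. φR_n = 0.75 × 0.6 × 70 × 0.26513 × 9.375 = 78.3 kips.
Base metal shear (0.3125 in plate): yield φR_n = 1.0×0.6×50×0.3125×9.375 = 87.9 kips; rupture φR_n = 0.75×0.6×65×0.3125×9.375 = 85.7 kips; take 85.7 kips (rupture).
Tension yield (gross): A_g = 5.0625×0.3125 = 1.582 in². φR_n = 0.90 × 50 × 1.582 = 71.2 kips.
Governing: min(78.3, 85.7, 71.2) = 71.2 kips → gross-section yield.

71.2 kips (gross-section yield governs)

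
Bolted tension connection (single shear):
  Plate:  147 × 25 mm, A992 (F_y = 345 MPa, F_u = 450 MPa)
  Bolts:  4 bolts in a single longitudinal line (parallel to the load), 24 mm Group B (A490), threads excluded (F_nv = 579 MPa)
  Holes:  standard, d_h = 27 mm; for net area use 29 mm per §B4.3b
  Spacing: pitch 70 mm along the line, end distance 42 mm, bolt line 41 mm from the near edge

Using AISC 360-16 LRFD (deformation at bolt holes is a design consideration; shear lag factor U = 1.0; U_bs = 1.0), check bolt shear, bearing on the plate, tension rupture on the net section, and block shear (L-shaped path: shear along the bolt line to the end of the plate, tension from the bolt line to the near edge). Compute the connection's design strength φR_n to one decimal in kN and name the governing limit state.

785.8 kN (bolt shear governs)

Bolt shear: A_b = π(24)²/4 = 452.39 mm². φR_n = 0.75 × 579 × 452.39 × 4 × 1 = 785.8 kN.
Bearing (25 mm plate, F_u = 450 MPa): end bolts L_c = 42 − 27/2 = 28.5, R_n = min(1.2×28.5×25×450, 2.4×24×25×450) = 384.75 kN/bolt; interior L_c = 70 − 27 = 43, R_n = 580.5 kN/bolt. φR_n = 0.75 × (1×384.75 + 3×580.5) = 1594.7 kN.
Tension rupture (net): A_n = (147 − 1×29)×25 = 2950 mm² (U = 1.0, A_e = A_n). φR_n = 0.75 × 450 × 2950 = 995.6 kN.
Block shear: shear path 1×[42+3×70] = 1×252 mm, A_gv = 6300, A_nv = 1×(252 − 3.5×29)×25 = 3762.5 mm²; tension to near edge: (41 − 0.5×29)×25 = 662.5 mm². R_n = min(0.6×450×3762.5, 0.6×345×6300) + 1.0×450×662.5 = min(1015.9, 1304.1) + 298.13 = 1314 kN. φR_n = 0.75 × 1314 = 985.5 kN.
Governing: min(785.8, 1594.7, 995.6, 985.5) = 785.8 kN → bolt shear.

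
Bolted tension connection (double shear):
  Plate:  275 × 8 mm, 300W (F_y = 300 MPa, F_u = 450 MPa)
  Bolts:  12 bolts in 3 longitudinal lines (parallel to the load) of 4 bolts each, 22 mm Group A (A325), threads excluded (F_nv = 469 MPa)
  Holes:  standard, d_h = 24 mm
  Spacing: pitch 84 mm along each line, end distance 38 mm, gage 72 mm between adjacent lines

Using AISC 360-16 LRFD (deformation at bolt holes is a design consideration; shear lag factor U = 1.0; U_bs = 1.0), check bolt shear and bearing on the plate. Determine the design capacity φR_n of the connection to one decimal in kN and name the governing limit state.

Bolt shear: A_b = π(22)²/4 = 380.13 mm². φR_n = 0.75 × 469 × 380.13 × 12 × 2 = 3209.1 kN.
Bearing (8 mm plate, F_u = 450 MPa): end bolts L_c = 38 − 24/2 = 26, R_n = min(1.2×26×8×450, 2.4×22×8×450) = 112.32 kN/bolt; interior L_c = 84 − 24 = 60, R_n = 190.08 kN/bolt. φR_n = 0.75 × (3×112.32 + 9×190.08) = 1535.8 kN.
Governing: min(3209.1, 1535.8) = 1535.8 kN → bearing.

1535.8 kN (bearing governs)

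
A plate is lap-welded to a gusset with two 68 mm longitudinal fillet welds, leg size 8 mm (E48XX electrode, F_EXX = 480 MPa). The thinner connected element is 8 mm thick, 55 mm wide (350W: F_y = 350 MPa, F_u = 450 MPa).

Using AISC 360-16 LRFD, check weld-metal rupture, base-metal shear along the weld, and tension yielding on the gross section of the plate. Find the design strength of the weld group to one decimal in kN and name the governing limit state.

Weld metal: throat = 0.707×8 = 5.656 mm, L = 2×68 = 136 mm. φR_n = 0.75 × 0.6 × 480 × 5.656 × 136 = 166.2 kN.
Base metal shear (8 mm plate): yield φR_n = 1.0×0.6×350×8×136 = 228.5 kN; rupture φR_n = 0.75×0.6×450×8×136 = 220.3 kN; take 220.3 kN (rupture).
Tension yield (gross): A_g = 55×8 = 440 mm². φR_n = 0.90 × 350 × 440 = 138.6 kN.
Governing: min(166.2, 220.3, 138.6) = 138.6 kN → gross-section yield.

138.6 kN (gross-section yield governs)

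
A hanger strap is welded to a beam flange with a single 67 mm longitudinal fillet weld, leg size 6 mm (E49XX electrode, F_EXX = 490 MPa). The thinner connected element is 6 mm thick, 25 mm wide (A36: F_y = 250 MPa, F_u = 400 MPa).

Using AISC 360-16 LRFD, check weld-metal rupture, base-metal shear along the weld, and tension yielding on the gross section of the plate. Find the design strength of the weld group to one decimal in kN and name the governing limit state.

Weld metal: throat = 0.707×6 = 4.242 mm, L = 67 mm. φR_n = 0.75 × 0.6 × 490 × 4.242 × 67 = 62.7 kN.
Base metal shear (6 mm plate): yield φR_n = 1.0×0.6×250×6×67 = 60.3 kN; rupture φR_n = 0.75×0.6×400×6×67 = 72.4 kN; take 60.3 kN (yield).
Tension yield (gross): A_g = 25×6 = 150 mm². φR_n = 0.90 × 250 × 150 = 33.8 kN.
Governing: min(62.7, 60.3, 33.8) = 33.8 kN → gross-section yield.

33.8 kN (gross-section yield governs)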